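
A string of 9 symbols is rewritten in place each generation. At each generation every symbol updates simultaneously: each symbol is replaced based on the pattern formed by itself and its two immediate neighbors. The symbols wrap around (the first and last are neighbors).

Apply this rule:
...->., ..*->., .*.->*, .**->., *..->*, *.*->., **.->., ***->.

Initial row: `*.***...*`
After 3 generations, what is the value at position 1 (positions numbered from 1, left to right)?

.

.....*...
.....**..
.......*.
position 1 holds .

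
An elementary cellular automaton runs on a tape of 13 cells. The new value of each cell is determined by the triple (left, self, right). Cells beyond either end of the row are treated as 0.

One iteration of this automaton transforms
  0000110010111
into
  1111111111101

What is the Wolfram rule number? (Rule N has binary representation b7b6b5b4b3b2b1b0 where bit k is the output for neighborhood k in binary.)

127

position 11: 111 → 0  (bit 7 = 0)
position 5: 110 → 1  (bit 6 = 1)
position 9: 101 → 1  (bit 5 = 1)
position 6: 100 → 1  (bit 4 = 1)
position 4: 011 → 1  (bit 3 = 1)
position 8: 010 → 1  (bit 2 = 1)
position 3: 001 → 1  (bit 1 = 1)
position 0: 000 → 1  (bit 0 = 1)
bits b7..b0 = 01111111 = 127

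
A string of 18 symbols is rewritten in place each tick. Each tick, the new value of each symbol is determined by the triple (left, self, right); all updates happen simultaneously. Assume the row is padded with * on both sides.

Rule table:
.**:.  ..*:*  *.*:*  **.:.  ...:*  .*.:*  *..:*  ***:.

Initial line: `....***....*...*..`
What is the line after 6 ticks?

tick 1: ****...***********
tick 2: ....***...........
tick 3: ****...***********  (repeats tick 1; period 2)
tick 6: ....***...........

....***...........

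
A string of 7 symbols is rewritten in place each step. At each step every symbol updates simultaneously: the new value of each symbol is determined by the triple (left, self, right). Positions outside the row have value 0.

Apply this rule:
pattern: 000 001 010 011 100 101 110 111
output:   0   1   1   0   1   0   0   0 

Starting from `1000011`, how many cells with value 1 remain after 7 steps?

6

1100100
0011110
0100001
1110011
0001100
0010010
0111111
count of 1: 6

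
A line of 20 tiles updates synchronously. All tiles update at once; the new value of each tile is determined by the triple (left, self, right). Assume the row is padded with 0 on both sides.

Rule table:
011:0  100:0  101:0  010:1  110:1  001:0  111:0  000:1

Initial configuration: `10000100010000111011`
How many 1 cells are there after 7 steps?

9

10110101010110001001
10010101010010101001
10010101010010101001  (fixed point — unchanged through step 7)
count of 1: 9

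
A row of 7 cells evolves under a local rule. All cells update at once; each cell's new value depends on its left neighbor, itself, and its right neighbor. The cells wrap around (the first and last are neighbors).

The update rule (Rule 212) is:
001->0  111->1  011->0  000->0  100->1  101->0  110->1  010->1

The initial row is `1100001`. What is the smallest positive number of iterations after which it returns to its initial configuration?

7

iteration 1: 1110000
iteration 2: 0111000
iteration 3: 0011100
iteration 4: 0001110
iteration 5: 0000111
iteration 6: 1000011
iteration 7: 1100001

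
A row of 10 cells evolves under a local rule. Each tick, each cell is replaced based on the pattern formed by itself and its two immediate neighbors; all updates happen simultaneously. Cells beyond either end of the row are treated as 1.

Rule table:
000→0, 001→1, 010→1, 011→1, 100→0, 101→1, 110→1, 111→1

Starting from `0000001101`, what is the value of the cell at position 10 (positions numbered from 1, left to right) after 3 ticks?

0000011111
0000111111
0001111111
position 10 holds 1

1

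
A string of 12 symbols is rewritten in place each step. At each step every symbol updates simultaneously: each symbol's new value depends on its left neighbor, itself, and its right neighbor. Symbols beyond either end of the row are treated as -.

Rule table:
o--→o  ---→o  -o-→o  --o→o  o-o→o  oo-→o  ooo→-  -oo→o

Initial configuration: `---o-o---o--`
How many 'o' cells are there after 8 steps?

2

oooooooooooo
o----------o
oooooooooooo  (repeats step 1; period 2)
step 8: o----------o
count of o: 2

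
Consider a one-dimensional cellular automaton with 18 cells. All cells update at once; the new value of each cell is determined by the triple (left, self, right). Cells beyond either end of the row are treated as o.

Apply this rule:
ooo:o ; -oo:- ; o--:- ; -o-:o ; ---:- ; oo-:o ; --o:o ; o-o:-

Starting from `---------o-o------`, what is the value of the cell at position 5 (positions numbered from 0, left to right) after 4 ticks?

o

--------oo-o-----o
-------o-o-o----o-
------oo-o-o---oo-
-----o-o-o-o--o-o-
position 5 holds o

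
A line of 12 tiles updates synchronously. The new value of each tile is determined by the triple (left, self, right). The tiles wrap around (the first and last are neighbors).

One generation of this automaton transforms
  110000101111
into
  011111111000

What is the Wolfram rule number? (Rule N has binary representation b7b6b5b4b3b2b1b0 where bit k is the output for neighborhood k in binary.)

position 0: 111 → 0  (bit 7 = 0)
position 1: 110 → 1  (bit 6 = 1)
position 7: 101 → 1  (bit 5 = 1)
position 2: 100 → 1  (bit 4 = 1)
position 8: 011 → 1  (bit 3 = 1)
position 6: 010 → 1  (bit 2 = 1)
position 5: 001 → 1  (bit 1 = 1)
position 3: 000 → 1  (bit 0 = 1)
bits b7..b0 = 01111111 = 127

127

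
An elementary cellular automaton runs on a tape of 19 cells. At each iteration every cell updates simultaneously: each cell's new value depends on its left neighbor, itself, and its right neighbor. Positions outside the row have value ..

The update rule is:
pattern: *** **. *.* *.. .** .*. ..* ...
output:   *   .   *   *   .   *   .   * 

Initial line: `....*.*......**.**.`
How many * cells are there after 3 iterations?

***.********...*..*
.*.*.******.**.**.*
.****.****.*..*..**
count of *: 12

12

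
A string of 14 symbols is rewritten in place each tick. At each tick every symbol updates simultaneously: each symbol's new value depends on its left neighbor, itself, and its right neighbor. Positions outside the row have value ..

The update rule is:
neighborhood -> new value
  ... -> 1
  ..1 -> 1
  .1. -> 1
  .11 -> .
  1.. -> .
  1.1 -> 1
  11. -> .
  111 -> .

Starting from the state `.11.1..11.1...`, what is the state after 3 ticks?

111.1..11.11.1

1..11.1..11.11
1.1..11.1..1..
111.1..11.11.1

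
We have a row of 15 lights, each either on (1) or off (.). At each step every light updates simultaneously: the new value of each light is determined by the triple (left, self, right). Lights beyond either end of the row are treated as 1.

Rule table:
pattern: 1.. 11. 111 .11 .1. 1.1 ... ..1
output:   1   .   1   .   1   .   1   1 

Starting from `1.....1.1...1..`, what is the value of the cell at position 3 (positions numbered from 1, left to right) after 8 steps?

.111111.1111111
..1111...111111
11.11.111.11111
1......1...1111
.1111111111.111
..11111111...11
11.111111.111.1
1...1111...1...
position 3 holds .

.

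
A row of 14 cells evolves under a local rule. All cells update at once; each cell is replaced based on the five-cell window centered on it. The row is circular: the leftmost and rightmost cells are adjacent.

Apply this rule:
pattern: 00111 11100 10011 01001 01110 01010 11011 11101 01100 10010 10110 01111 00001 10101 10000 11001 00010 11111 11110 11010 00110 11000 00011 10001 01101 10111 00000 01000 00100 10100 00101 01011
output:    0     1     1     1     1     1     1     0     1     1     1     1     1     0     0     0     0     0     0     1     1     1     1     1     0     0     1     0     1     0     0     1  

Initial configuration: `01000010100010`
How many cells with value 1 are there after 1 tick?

11001001001011
count of 1: 7

7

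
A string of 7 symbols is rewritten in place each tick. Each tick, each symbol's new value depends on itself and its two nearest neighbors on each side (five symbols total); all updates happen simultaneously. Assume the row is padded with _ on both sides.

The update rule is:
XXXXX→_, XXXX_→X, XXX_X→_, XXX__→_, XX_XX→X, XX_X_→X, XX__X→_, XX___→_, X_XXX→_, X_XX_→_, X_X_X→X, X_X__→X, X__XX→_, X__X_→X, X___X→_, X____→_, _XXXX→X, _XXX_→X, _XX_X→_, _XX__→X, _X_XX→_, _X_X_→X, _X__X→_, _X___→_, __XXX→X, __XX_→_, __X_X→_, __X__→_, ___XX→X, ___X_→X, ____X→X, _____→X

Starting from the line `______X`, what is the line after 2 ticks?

XXXXXX_
XX__X__

XX__X__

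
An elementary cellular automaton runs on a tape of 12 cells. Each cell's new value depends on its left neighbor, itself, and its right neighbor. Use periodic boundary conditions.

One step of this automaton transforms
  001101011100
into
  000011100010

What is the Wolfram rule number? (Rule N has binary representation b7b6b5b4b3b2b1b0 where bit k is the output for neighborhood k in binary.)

52

position 8: 111 → 0  (bit 7 = 0)
position 3: 110 → 0  (bit 6 = 0)
position 4: 101 → 1  (bit 5 = 1)
position 10: 100 → 1  (bit 4 = 1)
position 2: 011 → 0  (bit 3 = 0)
position 5: 010 → 1  (bit 2 = 1)
position 1: 001 → 0  (bit 1 = 0)
position 0: 000 → 0  (bit 0 = 0)
bits b7..b0 = 00110100 = 52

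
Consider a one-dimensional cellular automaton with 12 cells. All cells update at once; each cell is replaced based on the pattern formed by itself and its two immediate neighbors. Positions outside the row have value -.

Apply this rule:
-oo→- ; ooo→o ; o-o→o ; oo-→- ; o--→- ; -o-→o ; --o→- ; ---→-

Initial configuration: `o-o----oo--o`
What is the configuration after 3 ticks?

-o---------o

tick 1: ooo--------o
tick 2: -o---------o
tick 3: -o---------o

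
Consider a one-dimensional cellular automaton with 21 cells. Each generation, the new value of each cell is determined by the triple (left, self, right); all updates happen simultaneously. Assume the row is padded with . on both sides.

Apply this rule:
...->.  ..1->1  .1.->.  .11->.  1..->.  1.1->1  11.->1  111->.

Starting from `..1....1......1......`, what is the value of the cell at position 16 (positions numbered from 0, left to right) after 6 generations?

.

generation 1: .1....1......1.......
generation 2: 1....1......1........
generation 3: ....1......1.........
generation 4: ...1......1..........
generation 5: ..1......1...........
generation 6: .1......1............
position 16 holds .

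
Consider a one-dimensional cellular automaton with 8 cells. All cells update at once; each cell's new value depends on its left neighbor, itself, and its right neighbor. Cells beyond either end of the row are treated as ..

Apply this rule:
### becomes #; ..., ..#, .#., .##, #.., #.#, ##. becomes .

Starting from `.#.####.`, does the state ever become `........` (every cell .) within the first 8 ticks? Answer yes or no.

tick 1: ....##..
tick 2: ........
all cells are . at tick 2

yes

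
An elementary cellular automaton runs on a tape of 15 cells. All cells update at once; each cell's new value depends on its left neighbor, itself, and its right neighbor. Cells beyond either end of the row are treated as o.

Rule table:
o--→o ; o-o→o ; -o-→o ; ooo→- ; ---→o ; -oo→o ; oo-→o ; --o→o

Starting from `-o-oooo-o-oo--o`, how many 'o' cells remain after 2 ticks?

oooo--ooooooooo
---oooo--------
count of o: 4

4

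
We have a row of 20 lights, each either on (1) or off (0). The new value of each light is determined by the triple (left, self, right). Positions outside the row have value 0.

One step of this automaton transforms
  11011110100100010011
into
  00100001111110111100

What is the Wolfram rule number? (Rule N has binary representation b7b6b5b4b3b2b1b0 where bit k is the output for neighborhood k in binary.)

54

position 4: 111 → 0  (bit 7 = 0)
position 1: 110 → 0  (bit 6 = 0)
position 2: 101 → 1  (bit 5 = 1)
position 9: 100 → 1  (bit 4 = 1)
position 0: 011 → 0  (bit 3 = 0)
position 8: 010 → 1  (bit 2 = 1)
position 10: 001 → 1  (bit 1 = 1)
position 13: 000 → 0  (bit 0 = 0)
bits b7..b0 = 00110110 = 54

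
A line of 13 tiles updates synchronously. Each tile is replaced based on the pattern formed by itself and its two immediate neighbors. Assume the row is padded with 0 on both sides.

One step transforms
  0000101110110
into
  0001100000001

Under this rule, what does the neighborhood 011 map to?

At position 6 the neighborhood is 011; the next row has 0 there.

0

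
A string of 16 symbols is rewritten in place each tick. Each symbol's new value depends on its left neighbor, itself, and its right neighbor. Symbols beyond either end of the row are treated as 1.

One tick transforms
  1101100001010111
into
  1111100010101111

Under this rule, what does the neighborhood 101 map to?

At position 2 the neighborhood is 101; the next row has 1 there.

1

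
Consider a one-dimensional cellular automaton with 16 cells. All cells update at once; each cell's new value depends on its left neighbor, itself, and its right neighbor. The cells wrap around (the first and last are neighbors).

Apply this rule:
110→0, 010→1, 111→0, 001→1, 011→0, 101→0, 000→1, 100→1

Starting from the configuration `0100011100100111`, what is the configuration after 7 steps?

step 1: 0111100011111000
step 2: 1000011100000111
step 3: 0111100011111000  (repeats step 1; period 2)
step 7: 0111100011111000

0111100011111000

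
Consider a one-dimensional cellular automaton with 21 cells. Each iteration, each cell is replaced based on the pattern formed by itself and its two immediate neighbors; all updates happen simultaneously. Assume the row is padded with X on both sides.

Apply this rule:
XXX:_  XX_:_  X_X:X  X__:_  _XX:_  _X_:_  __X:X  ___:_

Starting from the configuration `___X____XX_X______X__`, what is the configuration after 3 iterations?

__X____X__X______X__X
_X____X__X______X__X_
X____X__X______X__X_X

X____X__X______X__X_X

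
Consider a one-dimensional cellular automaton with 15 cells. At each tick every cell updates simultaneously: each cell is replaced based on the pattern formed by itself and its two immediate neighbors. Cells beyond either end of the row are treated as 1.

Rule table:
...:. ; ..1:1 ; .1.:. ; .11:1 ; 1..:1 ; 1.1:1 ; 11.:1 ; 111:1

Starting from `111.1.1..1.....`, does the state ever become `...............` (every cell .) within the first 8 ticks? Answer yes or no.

1111.1.11.1...1
11111.1111.1.11
11111111111.111
111111111111111
111111111111111  (fixed point — unchanged through tick 8)
tick 8 is 111111111111111, still not uniform .

no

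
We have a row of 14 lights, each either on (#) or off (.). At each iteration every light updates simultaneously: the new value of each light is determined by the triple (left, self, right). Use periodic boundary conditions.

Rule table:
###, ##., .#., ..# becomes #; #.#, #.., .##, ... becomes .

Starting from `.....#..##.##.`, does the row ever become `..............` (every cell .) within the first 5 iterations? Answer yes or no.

....##.#.#..#.
...#.#.#.#.##.
..##.#.#.#..#.
.#.#.#.#.#.##.
##.#.#.#.#..#.
iteration 5 is ##.#.#.#.#..#., still not uniform .

no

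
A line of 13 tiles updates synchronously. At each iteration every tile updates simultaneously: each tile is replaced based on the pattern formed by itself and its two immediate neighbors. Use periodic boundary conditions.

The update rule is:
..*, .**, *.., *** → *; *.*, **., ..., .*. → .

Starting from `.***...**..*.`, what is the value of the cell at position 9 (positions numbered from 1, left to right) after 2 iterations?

.

***.*.**.**.*
**....*..*..*
position 9 holds .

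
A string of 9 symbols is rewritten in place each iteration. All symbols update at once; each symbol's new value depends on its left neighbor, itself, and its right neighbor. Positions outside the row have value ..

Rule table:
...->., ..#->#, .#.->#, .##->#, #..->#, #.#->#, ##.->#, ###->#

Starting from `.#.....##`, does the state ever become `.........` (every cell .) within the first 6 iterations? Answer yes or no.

###...###
####.####
#########
#########  (fixed point — unchanged through iteration 6)
iteration 6 is #########, still not uniform .

no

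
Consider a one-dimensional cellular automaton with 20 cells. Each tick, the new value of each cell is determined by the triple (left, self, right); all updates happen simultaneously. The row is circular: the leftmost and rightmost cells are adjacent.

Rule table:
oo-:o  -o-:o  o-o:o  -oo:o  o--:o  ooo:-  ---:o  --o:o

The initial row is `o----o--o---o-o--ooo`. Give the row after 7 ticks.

oooooooooooooooooo--

tick 1: oooooooooooooooooo--
tick 2: o----------------ooo
tick 3: oooooooooooooooooo--  (repeats tick 1; period 2)
tick 7: oooooooooooooooooo--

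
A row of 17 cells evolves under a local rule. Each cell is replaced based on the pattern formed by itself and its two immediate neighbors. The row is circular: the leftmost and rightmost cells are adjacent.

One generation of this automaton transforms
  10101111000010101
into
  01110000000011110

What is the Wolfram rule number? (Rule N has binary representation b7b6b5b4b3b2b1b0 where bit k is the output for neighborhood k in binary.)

36

position 5: 111 → 0  (bit 7 = 0)
position 0: 110 → 0  (bit 6 = 0)
position 1: 101 → 1  (bit 5 = 1)
position 8: 100 → 0  (bit 4 = 0)
position 4: 011 → 0  (bit 3 = 0)
position 2: 010 → 1  (bit 2 = 1)
position 11: 001 → 0  (bit 1 = 0)
position 9: 000 → 0  (bit 0 = 0)
bits b7..b0 = 00100100 = 36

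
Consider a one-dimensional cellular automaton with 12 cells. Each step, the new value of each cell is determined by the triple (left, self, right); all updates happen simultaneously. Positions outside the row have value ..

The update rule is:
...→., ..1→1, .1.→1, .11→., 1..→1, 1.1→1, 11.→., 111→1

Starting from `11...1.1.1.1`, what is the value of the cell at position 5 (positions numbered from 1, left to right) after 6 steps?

.

..1.11111111
.111.111111.
1.1.1.1111.1
111111.11.11
.1111.1..1..
1.11.111111.
position 5 holds .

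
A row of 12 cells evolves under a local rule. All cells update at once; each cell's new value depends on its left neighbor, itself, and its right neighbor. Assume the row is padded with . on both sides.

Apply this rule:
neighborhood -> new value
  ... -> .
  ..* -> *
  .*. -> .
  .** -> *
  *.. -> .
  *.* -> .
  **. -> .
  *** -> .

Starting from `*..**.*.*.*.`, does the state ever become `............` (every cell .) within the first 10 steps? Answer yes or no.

yes

step 1: ..**........
step 2: .**.........
step 3: **..........
step 4: *...........
step 5: ............
all cells are . at step 5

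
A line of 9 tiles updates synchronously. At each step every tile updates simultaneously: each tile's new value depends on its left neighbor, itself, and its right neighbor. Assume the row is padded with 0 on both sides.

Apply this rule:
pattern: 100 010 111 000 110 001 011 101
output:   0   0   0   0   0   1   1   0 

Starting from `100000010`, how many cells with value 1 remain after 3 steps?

1

000000100
000001000
000010000
count of 1: 1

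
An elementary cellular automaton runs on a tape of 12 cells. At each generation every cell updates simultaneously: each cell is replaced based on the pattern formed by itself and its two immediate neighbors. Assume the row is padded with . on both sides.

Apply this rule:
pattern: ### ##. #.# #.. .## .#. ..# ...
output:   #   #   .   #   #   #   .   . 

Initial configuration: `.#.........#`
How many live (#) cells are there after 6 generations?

.##........#
.###.......#
.####......#
.#####.....#
.######....#
.#######...#
count of #: 8

8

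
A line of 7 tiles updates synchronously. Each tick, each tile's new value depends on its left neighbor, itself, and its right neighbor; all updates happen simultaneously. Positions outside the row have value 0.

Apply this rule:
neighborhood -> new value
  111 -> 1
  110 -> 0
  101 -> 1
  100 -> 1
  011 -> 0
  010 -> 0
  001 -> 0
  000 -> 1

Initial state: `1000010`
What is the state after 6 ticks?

0111001
0010100
1001011
0100100
0010011
1001000

1001000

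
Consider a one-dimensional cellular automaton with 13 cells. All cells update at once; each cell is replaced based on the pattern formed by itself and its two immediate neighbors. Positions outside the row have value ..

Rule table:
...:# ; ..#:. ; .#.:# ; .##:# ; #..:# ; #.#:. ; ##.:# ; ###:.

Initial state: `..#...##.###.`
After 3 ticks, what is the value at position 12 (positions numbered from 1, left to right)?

#

#.###.##.#.##
#.#.#.##.#.##
#.#.#.##.#.##
position 12 holds #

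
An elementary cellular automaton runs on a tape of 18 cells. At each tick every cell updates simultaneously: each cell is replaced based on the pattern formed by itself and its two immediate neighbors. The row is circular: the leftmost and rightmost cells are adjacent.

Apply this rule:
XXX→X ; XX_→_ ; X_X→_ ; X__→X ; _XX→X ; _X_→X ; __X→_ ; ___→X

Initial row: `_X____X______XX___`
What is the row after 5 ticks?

tick 1: _XXXX_XXXXXX_X_XXX
tick 2: _XXX__XXXXX__X_XX_
tick 3: _XX_X_XXXX_X_X_X_X
tick 4: _X__X_XXX__X_X_X_X
tick 5: _XX_X_XX_X_X_X_X_X

_XX_X_XX_X_X_X_X_X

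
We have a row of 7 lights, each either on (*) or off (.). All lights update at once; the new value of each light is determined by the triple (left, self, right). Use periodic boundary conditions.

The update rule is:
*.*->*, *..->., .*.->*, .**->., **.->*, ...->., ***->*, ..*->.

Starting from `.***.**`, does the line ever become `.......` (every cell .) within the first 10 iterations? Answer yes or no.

no

*.***.*
**.***.
.**.***
*.**.**
**.**.*
***.**.
.***.**  (repeats iteration 0; period 7)
iteration 10: .**.***
iteration 10 is .**.***, still not uniform .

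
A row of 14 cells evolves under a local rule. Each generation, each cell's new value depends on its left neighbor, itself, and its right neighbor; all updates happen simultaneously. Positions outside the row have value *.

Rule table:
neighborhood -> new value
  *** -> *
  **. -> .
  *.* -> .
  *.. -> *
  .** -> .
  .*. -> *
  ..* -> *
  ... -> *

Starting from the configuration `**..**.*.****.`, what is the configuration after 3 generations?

*.**...*..**..
....******..**
****.****.**.*

****.****.**.*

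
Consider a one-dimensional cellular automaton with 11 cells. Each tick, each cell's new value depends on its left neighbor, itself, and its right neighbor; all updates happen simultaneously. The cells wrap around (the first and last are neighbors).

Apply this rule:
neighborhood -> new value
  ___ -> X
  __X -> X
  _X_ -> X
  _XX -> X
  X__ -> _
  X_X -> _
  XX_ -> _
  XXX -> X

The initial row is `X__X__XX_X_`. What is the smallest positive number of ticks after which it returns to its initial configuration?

X_XX_XX__X_
X_X__X__XX_
X_X_XX_XX__
X_X_X__X__X
__X_X_XX_XX
_XX_X_X__X_
XX__X_X_XX_
X__XX_X_X__
X_XX__X_X_X
__X__XX_X_X
_XX_XX__X_X
_X__X__XX_X
_X_XX_XX__X
_X_X__X__XX
_X_X_XX_XX_
XX_X_X__X__
X__X_X_XX_X
__XX_X_X__X
_XX__X_X_XX
_X__XX_X_X_
XX_XX__X_X_
X__X__XX_X_

22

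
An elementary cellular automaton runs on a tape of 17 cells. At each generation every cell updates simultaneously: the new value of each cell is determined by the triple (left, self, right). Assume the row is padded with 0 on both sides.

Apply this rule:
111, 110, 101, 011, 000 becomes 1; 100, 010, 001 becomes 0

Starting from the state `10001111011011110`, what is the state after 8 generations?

00101111111111110
10011111111111110
00011111111111110
11011111111111110
11111111111111110
11111111111111110  (fixed point — unchanged through generation 8)

11111111111111110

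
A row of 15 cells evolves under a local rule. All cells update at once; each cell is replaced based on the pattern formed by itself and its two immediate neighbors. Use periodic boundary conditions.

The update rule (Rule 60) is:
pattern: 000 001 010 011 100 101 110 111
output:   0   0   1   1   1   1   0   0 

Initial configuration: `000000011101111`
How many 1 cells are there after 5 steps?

100000010011000
110000011010100
101000010111110
111100011100001
000010010010001
count of 1: 4

4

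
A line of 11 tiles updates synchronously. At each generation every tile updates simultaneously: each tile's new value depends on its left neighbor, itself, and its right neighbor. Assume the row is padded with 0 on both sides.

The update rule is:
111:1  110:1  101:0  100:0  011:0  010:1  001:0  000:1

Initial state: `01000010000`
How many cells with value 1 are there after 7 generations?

01011010111
01001010011
01001010001
01001010101
01001010101  (fixed point — unchanged through generation 7)
count of 1: 5

5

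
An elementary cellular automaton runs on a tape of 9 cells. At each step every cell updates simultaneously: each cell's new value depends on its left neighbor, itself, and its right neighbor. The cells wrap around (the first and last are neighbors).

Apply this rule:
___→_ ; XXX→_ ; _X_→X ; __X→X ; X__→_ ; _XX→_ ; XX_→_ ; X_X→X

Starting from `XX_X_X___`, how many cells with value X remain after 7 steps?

3

__XXXX__X
_X_____XX
XX____X__
_____XX_X
____X__XX
___XX_X__
__X__XX__
count of X: 3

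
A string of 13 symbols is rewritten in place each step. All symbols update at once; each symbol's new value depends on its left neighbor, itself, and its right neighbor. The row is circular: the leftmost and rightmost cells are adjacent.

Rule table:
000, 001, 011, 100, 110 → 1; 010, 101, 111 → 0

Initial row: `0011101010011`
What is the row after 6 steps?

1111101111000

step 1: 1110100001111
step 2: 0010011111000
step 3: 1101110001111
step 4: 0101011111000
step 5: 1000010001111
step 6: 1111101111000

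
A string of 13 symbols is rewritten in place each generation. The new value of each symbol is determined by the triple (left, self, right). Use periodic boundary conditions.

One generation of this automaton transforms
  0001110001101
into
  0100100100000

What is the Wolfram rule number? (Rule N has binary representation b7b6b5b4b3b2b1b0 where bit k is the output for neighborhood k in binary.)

position 4: 111 → 1  (bit 7 = 1)
position 5: 110 → 0  (bit 6 = 0)
position 11: 101 → 0  (bit 5 = 0)
position 0: 100 → 0  (bit 4 = 0)
position 3: 011 → 0  (bit 3 = 0)
position 12: 010 → 0  (bit 2 = 0)
position 2: 001 → 0  (bit 1 = 0)
position 1: 000 → 1  (bit 0 = 1)
bits b7..b0 = 10000001 = 129

129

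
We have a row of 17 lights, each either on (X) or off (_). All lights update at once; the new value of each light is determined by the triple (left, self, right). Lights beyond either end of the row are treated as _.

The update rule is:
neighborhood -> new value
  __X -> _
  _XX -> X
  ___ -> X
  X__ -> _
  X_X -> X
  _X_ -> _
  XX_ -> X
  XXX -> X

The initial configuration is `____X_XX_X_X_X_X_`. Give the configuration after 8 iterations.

iteration 1: XXX__XXXX_X_X_X__
iteration 2: XXX__XXXXX_X_X__X
iteration 3: XXX__XXXXXX_X____
iteration 4: XXX__XXXXXXX__XXX
iteration 5: XXX__XXXXXXX__XXX  (fixed point — unchanged through iteration 8)

XXX__XXXXXXX__XXX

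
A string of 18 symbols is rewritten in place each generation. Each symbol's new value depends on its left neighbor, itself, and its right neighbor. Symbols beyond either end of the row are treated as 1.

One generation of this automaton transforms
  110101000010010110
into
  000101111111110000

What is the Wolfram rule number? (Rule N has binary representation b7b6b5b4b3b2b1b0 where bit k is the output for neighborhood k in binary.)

position 0: 111 → 0  (bit 7 = 0)
position 1: 110 → 0  (bit 6 = 0)
position 2: 101 → 0  (bit 5 = 0)
position 6: 100 → 1  (bit 4 = 1)
position 15: 011 → 0  (bit 3 = 0)
position 3: 010 → 1  (bit 2 = 1)
position 9: 001 → 1  (bit 1 = 1)
position 7: 000 → 1  (bit 0 = 1)
bits b7..b0 = 00010111 = 23

23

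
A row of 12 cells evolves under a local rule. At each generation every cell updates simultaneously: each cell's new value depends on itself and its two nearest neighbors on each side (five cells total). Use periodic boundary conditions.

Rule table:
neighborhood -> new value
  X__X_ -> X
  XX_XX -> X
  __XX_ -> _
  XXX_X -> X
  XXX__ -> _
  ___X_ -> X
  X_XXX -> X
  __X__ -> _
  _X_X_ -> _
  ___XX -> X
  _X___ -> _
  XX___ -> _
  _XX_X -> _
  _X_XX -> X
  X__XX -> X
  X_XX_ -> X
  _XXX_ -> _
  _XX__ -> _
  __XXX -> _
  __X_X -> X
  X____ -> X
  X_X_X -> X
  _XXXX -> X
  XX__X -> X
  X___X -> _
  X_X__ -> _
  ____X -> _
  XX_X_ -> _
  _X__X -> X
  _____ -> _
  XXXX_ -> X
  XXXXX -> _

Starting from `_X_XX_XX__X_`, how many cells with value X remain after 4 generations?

7

XXXX_XX_XX_X
X_XXXX_XX_XX
XXXXXXXX_XX_
XX____XXXX_X
count of X: 7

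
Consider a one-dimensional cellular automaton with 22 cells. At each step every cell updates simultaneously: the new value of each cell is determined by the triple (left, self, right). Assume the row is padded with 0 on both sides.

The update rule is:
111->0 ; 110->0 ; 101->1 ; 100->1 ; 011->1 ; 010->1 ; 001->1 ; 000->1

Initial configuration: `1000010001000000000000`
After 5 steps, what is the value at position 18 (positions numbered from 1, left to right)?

1111111111111111111111
1000000000000000000000
1111111111111111111111  (repeats step 1; period 2)
step 5: 1111111111111111111111
position 18 holds 1

1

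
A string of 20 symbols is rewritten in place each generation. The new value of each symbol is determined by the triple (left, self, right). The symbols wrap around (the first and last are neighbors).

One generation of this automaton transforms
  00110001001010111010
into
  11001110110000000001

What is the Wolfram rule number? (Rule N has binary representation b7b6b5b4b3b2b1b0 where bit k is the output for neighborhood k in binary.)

position 15: 111 → 0  (bit 7 = 0)
position 3: 110 → 0  (bit 6 = 0)
position 11: 101 → 0  (bit 5 = 0)
position 4: 100 → 1  (bit 4 = 1)
position 2: 011 → 0  (bit 3 = 0)
position 7: 010 → 0  (bit 2 = 0)
position 1: 001 → 1  (bit 1 = 1)
position 0: 000 → 1  (bit 0 = 1)
bits b7..b0 = 00010011 = 19

19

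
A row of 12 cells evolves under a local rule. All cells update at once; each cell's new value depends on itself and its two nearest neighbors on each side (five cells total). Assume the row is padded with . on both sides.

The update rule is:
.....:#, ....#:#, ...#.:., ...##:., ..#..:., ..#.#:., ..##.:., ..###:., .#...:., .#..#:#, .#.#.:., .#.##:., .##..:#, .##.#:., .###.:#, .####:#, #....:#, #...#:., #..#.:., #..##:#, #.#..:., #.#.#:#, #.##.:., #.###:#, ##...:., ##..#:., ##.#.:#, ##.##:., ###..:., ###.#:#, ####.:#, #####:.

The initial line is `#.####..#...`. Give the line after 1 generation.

..###.....##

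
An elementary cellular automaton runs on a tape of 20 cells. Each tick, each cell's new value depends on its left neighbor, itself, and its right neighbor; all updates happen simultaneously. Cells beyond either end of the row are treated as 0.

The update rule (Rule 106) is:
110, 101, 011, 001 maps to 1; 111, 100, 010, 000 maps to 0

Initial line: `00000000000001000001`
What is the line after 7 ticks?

00000000000010000010
00000000000100000100
00000000001000001000
00000000010000010000
00000000100000100000
00000001000001000000
00000010000010000000

00000010000010000000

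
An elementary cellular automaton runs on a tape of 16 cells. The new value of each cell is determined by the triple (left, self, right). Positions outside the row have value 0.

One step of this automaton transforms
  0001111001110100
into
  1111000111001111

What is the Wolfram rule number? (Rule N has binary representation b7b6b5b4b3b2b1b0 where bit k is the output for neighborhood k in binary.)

position 4: 111 → 0  (bit 7 = 0)
position 6: 110 → 0  (bit 6 = 0)
position 12: 101 → 1  (bit 5 = 1)
position 7: 100 → 1  (bit 4 = 1)
position 3: 011 → 1  (bit 3 = 1)
position 13: 010 → 1  (bit 2 = 1)
position 2: 001 → 1  (bit 1 = 1)
position 0: 000 → 1  (bit 0 = 1)
bits b7..b0 = 00111111 = 63

63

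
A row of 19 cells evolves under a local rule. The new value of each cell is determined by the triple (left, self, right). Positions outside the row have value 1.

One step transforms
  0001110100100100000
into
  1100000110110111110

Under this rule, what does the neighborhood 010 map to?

1

At position 7 the neighborhood is 010; the next row has 1 there.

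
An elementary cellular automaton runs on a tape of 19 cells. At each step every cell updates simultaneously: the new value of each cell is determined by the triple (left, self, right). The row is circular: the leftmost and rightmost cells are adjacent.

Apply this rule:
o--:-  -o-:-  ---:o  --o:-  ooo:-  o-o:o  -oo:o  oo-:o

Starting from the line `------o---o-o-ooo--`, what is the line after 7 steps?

ooooo---o--o-oo-o-o
----o-o-----oooo-oo
-oo--o--ooo-o--oooo
ooo-----o-oo---o--o
--o-ooo--ooo-o----o
---oo-o--o-oo--oo--
oo-ooo----ooo--oo-o

oo-ooo----ooo--oo-o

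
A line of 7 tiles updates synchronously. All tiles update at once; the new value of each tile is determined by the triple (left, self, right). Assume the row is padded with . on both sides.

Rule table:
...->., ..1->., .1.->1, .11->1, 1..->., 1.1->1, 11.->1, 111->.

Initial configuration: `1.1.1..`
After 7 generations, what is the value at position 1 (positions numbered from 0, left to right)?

11111..
1...1..
1...1..  (fixed point — unchanged through generation 7)
position 1 holds .

.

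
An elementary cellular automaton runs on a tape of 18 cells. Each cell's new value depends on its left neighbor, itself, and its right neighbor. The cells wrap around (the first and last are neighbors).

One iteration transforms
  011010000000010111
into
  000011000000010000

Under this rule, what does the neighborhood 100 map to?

At position 5 the neighborhood is 100; the next row has 1 there.

1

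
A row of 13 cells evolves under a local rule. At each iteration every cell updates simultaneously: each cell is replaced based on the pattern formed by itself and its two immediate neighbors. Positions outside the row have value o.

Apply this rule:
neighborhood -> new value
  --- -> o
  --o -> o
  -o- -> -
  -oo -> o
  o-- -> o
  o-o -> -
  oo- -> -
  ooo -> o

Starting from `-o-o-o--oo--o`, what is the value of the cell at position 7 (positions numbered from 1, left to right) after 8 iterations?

------ooo-ooo
oooooooo--ooo
ooooooo-ooooo
oooooo--ooooo
ooooo-ooooooo
oooo--ooooooo
ooo-ooooooooo
oo--ooooooooo
position 7 holds o

o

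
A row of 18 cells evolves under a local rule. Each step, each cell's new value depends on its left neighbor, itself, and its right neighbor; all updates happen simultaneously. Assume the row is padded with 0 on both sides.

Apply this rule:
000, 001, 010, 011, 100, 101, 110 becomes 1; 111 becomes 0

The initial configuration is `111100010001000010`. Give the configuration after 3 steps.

100111111111111111

100111111111111111
111100000000000001
100111111111111111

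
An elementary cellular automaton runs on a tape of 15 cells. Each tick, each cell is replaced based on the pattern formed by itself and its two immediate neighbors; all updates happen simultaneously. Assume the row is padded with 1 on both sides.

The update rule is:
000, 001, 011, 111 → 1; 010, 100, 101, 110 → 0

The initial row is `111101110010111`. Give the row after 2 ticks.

tick 1: 111001100100111
tick 2: 110011001001111

110011001001111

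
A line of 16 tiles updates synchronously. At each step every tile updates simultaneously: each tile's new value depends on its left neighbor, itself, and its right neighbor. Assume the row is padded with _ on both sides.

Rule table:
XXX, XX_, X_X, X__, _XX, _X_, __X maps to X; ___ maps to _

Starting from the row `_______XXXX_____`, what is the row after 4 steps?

step 1: ______XXXXXX____
step 2: _____XXXXXXXX___
step 3: ____XXXXXXXXXX__
step 4: ___XXXXXXXXXXXX_

___XXXXXXXXXXXX_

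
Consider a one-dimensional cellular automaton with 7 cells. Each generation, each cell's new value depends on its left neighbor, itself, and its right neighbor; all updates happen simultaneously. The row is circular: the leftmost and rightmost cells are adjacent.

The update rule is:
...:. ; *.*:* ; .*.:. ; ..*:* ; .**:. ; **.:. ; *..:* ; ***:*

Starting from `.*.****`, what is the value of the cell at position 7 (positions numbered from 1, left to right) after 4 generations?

*

*.*.**.
.*.*..*
*.*.**.  (repeats generation 1; period 2)
generation 4: .*.*..*
position 7 holds *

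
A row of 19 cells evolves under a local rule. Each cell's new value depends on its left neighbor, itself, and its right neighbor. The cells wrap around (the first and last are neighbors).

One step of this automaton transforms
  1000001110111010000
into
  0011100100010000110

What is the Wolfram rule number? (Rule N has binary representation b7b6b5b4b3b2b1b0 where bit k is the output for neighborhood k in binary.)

129

position 7: 111 → 1  (bit 7 = 1)
position 8: 110 → 0  (bit 6 = 0)
position 9: 101 → 0  (bit 5 = 0)
position 1: 100 → 0  (bit 4 = 0)
position 6: 011 → 0  (bit 3 = 0)
position 0: 010 → 0  (bit 2 = 0)
position 5: 001 → 0  (bit 1 = 0)
position 2: 000 → 1  (bit 0 = 1)
bits b7..b0 = 10000001 = 129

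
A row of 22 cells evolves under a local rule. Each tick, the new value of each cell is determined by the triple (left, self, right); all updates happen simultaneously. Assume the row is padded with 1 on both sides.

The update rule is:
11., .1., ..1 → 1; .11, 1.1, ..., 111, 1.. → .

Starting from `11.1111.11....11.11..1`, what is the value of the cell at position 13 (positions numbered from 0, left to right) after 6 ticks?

1

tick 1: .1....1..1...1.1..1.1.
tick 2: .1...11.11..11.1.11.1.
tick 3: .1..1.1..1.1.1.1..1.1.
tick 4: .1.11.1.11.1.1.1.11.1.
tick 5: .1..1.1..1.1.1.1..1.1.  (repeats tick 3; period 2)
tick 6: .1.11.1.11.1.1.1.11.1.
position 13 holds 1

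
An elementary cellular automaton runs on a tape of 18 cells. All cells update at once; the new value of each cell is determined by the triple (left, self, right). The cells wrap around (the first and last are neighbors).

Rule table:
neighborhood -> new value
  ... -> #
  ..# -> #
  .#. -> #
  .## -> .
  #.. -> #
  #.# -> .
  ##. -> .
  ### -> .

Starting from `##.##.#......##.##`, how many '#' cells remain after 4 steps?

11

......#######.....
######.......#####
......#######.....  (repeats step 1; period 2)
step 4: ######.......#####
count of #: 11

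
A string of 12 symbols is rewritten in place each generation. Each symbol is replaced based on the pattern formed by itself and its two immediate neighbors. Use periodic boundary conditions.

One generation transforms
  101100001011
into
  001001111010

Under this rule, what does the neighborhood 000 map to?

At position 5 the neighborhood is 000; the next row has 1 there.

1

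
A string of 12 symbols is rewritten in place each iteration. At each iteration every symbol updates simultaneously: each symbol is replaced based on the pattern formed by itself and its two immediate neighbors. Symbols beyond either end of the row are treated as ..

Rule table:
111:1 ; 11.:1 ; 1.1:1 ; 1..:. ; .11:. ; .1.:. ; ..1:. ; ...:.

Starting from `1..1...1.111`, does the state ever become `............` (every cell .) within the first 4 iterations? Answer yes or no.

yes

iteration 1: ........1.11
iteration 2: .........1.1
iteration 3: ..........1.
iteration 4: ............
all cells are . at iteration 4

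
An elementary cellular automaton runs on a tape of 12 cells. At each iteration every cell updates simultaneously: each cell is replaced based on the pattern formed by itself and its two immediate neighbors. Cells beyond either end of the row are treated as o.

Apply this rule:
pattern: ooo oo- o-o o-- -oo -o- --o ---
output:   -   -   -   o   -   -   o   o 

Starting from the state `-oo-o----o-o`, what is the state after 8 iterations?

ooooo----ooo

-----oooo---
ooooo----ooo
-----oooo---  (repeats iteration 1; period 2)
iteration 8: ooooo----ooo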